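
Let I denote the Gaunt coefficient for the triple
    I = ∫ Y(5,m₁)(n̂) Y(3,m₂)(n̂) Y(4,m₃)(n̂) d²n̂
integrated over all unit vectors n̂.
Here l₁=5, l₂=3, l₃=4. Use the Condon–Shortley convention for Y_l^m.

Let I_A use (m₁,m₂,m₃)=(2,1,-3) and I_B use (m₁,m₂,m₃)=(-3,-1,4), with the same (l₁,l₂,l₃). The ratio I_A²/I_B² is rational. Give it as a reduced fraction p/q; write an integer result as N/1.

49/48

l's match ⇒ only the (l;m) 3-j factors differ between A and B.
A: triangle coeff Δ(5,3,4) = 1/180180; Σ_t [2,3]: t=2:+1/960 t=3:−1/4320 = 7/8640; (3j)²=343/12870 [(5 3 4; 2 1 -3)], sign=-1
B: triangle coeff Δ(5,3,4) = 1/180180; Σ_t [2,2]: t=2:+1/5760 = 1/5760; (3j)²=56/2145 [(5 3 4; -3 -1 4)], sign=+1
I_A²/I_B² = (343/12870)/(56/2145) = 49/48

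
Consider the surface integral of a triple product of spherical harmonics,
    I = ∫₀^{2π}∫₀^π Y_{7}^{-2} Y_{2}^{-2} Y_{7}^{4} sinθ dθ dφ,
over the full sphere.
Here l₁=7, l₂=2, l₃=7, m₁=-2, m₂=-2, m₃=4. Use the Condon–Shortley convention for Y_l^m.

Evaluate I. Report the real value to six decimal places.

Rules hold: Σm=0, L=16 even, 5≤7≤9.
N = 15·5·15 = 1125
Δ = 2!·12!·2!/17! = 1/185640
Racah Σ t=0..2: t=0:+1/2419200 t=1:−1/518400 t=2:+1/2419200 = -1/907200
⇒ 3j(7 2 7; 0 0 0)² = 56/3315, sgn +1
Racah Σ t=0..0: t=0:+1/8709120 = 1/8709120
⇒ 3j(7 2 7; -2 -2 4)² = 55/3094, sgn -1
4πI² = N·(3j₀)²·(3jₘ)² = 16500/48841
I = -1·√(0.337831/4π) = -0.16396259

-0.163963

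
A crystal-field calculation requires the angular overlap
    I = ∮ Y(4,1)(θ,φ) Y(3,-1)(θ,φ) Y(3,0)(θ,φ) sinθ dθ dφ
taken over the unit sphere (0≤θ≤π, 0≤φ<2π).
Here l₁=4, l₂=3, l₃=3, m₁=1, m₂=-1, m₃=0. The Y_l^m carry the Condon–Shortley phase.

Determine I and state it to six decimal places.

-0.099323

Checks pass: Σm=0; 10 even; l₃=3∈[1,7].
(2·4+1)(2·3+1)(2·3+1) = 441
Δ: 4! 4! 2! / 11! → 1/34650
sum: t=1:−1/72 t=2:+1/16 t=3:−1/72 = 5/144
3j²(4 3 3; 0 0 0) = Δ·Π!·Σ² = 2/77  (sign -1)
sum: t=0:+1/288 t=1:−1/24 t=2:+1/48 = -5/288
3j²(4 3 3; 1 -1 0) = Δ·Π!·Σ² = 5/462  (sign +1)
combine: 4πI² = 441·2/77·5/462 = 15/121
take √, sign -1: I = -0.09932258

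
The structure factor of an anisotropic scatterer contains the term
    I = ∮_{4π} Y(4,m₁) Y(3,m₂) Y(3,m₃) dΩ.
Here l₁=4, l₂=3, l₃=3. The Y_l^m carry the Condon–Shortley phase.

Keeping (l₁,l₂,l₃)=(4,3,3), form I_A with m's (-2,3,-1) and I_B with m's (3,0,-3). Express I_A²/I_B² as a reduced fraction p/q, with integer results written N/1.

l's match ⇒ only the (l;m) 3-j factors differ between A and B.
A: triangle coeff Δ(4,3,3) = 1/34650; Σ_t [4,4]: t=4:+1/192 = 1/192; (3j)²=3/77 [(4 3 3; -2 3 -1)], sign=+1
B: triangle coeff Δ(4,3,3) = 1/34650; Σ_t [1,1]: t=1:−1/288 = -1/288; (3j)²=1/22 [(4 3 3; 3 0 -3)], sign=-1
I_A²/I_B² = (3/77)/(1/22) = 6/7

6/7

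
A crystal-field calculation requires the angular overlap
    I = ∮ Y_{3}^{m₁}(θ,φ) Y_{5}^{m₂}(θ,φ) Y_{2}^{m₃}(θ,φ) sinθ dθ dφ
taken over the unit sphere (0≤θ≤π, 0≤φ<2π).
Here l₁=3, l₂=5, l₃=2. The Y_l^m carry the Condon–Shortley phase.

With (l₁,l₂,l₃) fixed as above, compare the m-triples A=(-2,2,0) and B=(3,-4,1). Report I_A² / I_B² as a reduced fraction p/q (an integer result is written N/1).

3/4

Shared (l₁,l₂,l₃)=(3,5,2): N and (l;000)² cancel in I_A²/I_B².
A: Δ = 6!·0!·4!/11! = 1/2310; Racah Σ t=5..5: t=5:−1/480 = -1/480; ⇒ 3j(3 5 2; -2 2 0)² = 3/110, sgn -1
B: Δ = 6!·0!·4!/11! = 1/2310; Racah Σ t=0..0: t=0:+1/4320 = 1/4320; ⇒ 3j(3 5 2; 3 -4 1)² = 2/55, sgn -1
I_A²/I_B² = (3/110)/(2/55) = 3/4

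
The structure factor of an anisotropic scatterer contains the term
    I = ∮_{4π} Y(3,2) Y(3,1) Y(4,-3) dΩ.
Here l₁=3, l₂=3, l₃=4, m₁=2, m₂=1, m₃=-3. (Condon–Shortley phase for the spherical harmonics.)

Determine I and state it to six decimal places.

-0.095955

Rules hold: Σm=0, L=10 even, 0≤4≤6.
N = 7·7·9 = 441
Δ = 2!·4!·4!/11! = 1/34650
Racah Σ t=0..2: t=0:+1/72 t=1:−1/16 t=2:+1/72 = -5/144
⇒ 3j(3 3 4; 0 0 0)² = 2/77, sgn -1
Racah Σ t=0..1: t=0:+1/288 t=1:−1/144 = -1/288
⇒ 3j(3 3 4; 2 1 -3)² = 1/99, sgn +1
4πI² = N·(3j₀)²·(3jₘ)² = 14/121
I = -1·√(0.115702/4π) = -0.09595473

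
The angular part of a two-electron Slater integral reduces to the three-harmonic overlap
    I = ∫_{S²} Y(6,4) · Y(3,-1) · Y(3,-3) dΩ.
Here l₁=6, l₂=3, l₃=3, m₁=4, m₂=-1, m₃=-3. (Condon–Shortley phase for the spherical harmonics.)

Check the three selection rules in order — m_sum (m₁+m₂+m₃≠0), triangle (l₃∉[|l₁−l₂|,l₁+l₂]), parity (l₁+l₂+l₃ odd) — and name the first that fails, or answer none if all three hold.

Σmᵢ = 0  ✓
l₃∈[|l₁−l₂|,l₁+l₂]=[3,9], have l₃=3  ✓
Σlᵢ = 12 ⇒ even  ✓

none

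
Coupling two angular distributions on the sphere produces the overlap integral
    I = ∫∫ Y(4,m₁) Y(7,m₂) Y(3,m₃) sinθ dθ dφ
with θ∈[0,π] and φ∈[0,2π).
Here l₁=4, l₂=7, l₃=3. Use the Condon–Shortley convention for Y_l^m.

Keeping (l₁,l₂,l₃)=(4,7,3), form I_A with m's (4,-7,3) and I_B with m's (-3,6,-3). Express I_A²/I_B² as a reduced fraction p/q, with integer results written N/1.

7/4

Same 4,7,3: normalisation and zero-m 3j drop out of the ratio.
A: Δ: 8! 0! 6! / 15! → 1/45045; sum: t=0:+1/29030400 = 1/29030400; 3j²(4 7 3; 4 -7 3) = Δ·Π!·Σ² = 1/15  (sign +1)
B: Δ: 8! 0! 6! / 15! → 1/45045; sum: t=7:−1/3628800 = -1/3628800; 3j²(4 7 3; -3 6 -3) = Δ·Π!·Σ² = 4/105  (sign -1)
I_A²/I_B² = (1/15)/(4/105) = 7/4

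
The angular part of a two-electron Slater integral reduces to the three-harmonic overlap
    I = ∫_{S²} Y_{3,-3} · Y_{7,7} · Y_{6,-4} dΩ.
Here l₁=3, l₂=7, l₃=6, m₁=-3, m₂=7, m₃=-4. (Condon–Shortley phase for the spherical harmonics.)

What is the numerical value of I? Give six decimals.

m-sum 0 ✓  L=16 even ✓  4≤6≤10 ✓
Π(2lᵢ+1) = 7×15×13 = 1365
triangle coeff Δ(3,7,6) = 1/2042040
Σ_t [1,3]: t=1:−1/207360 t=2:+1/57600 t=3:−1/207360 = 1/129600
(3j)²=168/12155 [(3 7 6; 0 0 0)], sign=+1
Σ_t [4,4]: t=4:+1/174182400 = 1/174182400
(3j)²=1/136 [(3 7 6; -3 7 -4)], sign=+1
⇒ 4πI² = 441/3179
I = (+1)√(441/3179/(4π)) = 0.10506767

0.105068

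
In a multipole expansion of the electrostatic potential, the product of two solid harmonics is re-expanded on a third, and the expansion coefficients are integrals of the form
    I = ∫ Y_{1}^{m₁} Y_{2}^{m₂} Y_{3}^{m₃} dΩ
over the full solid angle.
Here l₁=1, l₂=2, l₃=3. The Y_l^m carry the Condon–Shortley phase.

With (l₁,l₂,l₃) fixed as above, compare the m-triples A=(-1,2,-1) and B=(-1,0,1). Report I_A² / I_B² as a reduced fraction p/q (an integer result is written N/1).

1/6

Same 1,2,3: normalisation and zero-m 3j drop out of the ratio.
A: Δ: 0! 2! 4! / 7! → 1/105; sum: t=0:+1/48 = 1/48; 3j²(1 2 3; -1 2 -1) = Δ·Π!·Σ² = 1/105  (sign +1)
B: Δ: 0! 2! 4! / 7! → 1/105; sum: t=0:+1/8 = 1/8; 3j²(1 2 3; -1 0 1) = Δ·Π!·Σ² = 2/35  (sign +1)
I_A²/I_B² = (1/105)/(2/35) = 1/6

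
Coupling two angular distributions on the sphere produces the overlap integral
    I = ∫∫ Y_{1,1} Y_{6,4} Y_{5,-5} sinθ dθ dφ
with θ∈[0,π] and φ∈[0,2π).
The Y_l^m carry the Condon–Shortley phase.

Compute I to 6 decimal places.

0.040859

Rules hold: Σm=0, L=12 even, 5≤5≤7.
N = 3·13·11 = 429
Δ = 2!·0!·10!/13! = 1/858
Racah Σ t=1..1: t=1:−1/14400 = -1/14400
⇒ 3j(1 6 5; 0 0 0)² = 6/143, sgn +1
Racah Σ t=0..0: t=0:+1/7257600 = 1/7257600
⇒ 3j(1 6 5; 1 4 -5)² = 1/858, sgn +1
4πI² = N·(3j₀)²·(3jₘ)² = 3/143
I = +1·√(0.020979/4π) = 0.04085899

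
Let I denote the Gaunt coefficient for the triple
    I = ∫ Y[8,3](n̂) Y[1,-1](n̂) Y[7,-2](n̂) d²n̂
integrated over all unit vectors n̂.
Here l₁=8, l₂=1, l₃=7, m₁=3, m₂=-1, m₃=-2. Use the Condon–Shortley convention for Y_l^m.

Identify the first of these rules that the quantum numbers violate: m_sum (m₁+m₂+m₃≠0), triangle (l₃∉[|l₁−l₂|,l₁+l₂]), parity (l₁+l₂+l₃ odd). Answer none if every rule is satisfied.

m₁+m₂+m₃ = 3 − 1 − 2 = 0  ✓
triangle: |8−1|=7 ≤ l₃=7 ≤ 8+1=9  ✓
parity: l₁+l₂+l₃ = 16 is even  ✓

none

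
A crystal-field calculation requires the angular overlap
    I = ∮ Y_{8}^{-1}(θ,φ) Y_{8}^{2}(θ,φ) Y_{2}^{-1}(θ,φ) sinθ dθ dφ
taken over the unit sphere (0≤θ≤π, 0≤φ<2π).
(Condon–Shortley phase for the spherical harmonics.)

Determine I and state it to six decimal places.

0.068038

Rules hold: Σm=0, L=18 even, 0≤2≤16.
N = 17·17·5 = 1445
Δ = 14!·2!·2!/19! = 1/348840
Racah Σ t=6..8: t=6:+1/116121600 t=7:−1/25401600 t=8:+1/116121600 = -1/45158400
⇒ 3j(8 8 2; 0 0 0)² = 24/1615, sgn -1
Racah Σ t=8..9: t=8:+1/58060800 t=9:−1/87091200 = 1/174182400
⇒ 3j(8 8 2; -1 2 -1)² = 7/2584, sgn -1
4πI² = N·(3j₀)²·(3jₘ)² = 21/361
I = +1·√(0.0581717/4π) = 0.06803793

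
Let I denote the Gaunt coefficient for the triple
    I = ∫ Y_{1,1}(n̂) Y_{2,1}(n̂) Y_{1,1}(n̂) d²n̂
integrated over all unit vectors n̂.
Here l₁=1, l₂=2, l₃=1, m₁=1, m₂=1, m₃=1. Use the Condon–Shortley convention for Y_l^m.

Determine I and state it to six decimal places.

0.000000

Σmᵢ = 3 ≠ 0, so the φ-integral vanishes; I = 0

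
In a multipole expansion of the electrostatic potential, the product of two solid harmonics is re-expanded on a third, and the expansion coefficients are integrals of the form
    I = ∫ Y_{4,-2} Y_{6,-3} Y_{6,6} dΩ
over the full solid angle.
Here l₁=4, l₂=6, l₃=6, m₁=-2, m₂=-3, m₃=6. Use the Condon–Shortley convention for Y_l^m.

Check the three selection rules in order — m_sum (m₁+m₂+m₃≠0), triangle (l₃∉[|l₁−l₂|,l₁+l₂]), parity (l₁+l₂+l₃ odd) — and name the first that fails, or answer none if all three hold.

m_sum

azimuthal sum: -2 − 3 + 6 = 1  ✗
2 ≤ 6 ≤ 10 (triangle on l)
L = 4 + 6 + 6 = 16 (even)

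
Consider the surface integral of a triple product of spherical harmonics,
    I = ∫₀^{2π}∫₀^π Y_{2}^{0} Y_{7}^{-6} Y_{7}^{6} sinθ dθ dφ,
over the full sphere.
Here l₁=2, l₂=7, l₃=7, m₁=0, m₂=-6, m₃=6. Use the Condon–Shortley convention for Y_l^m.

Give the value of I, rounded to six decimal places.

-0.148420

Rules hold: Σm=0, L=16 even, 5≤7≤9.
N = 5·15·15 = 1125
Δ = 2!·2!·12!/17! = 1/185640
Racah Σ t=0..2: t=0:+1/2419200 t=1:−1/518400 t=2:+1/2419200 = -1/907200
⇒ 3j(2 7 7; 0 0 0)² = 56/3315, sgn +1
Racah Σ t=0..1: t=0:+1/159667200 t=1:−1/479001600 = 1/239500800
⇒ 3j(2 7 7; 0 -6 6)² = 26/1785, sgn -1
4πI² = N·(3j₀)²·(3jₘ)² = 80/289
I = -1·√(0.276817/4π) = -0.14841956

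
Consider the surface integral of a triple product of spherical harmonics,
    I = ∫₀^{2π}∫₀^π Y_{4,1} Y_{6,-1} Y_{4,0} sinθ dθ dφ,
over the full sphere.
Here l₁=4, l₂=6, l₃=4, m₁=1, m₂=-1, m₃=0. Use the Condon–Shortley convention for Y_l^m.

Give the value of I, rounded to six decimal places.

-0.103072

Checks pass: Σm=0; 14 even; l₃=4∈[2,10].
(2·4+1)(2·6+1)(2·4+1) = 1053
Δ: 6! 2! 6! / 15! → 1/1261260
sum: t=2:+1/4608 t=3:−1/1296 t=4:+1/4608 = -7/20736
3j²(4 6 4; 0 0 0) = Δ·Π!·Σ² = 20/1287  (sign -1)
sum: t=1:−1/11520 t=2:+1/1728 t=3:−1/3456 = 7/34560
3j²(4 6 4; 1 -1 0) = Δ·Π!·Σ² = 7/858  (sign +1)
combine: 4πI² = 1053·20/1287·7/858 = 210/1573
take √, sign -1: I = -0.10307192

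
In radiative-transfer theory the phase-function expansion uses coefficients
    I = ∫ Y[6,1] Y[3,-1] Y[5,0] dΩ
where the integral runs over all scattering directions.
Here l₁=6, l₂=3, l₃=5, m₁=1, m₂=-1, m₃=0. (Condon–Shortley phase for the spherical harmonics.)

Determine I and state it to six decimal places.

-0.077843

Checks pass: Σm=0; 14 even; l₃=5∈[3,9].
(2·6+1)(2·3+1)(2·5+1) = 1001
Δ: 4! 8! 2! / 15! → 1/675675
sum: t=1:−1/8640 t=2:+1/2304 t=3:−1/8640 = 7/34560
3j²(6 3 5; 0 0 0) = Δ·Π!·Σ² = 7/429  (sign -1)
sum: t=0:+1/34560 t=1:−1/3456 t=2:+1/5760 = -1/11520
3j²(6 3 5; 1 -1 0) = Δ·Π!·Σ² = 2/429  (sign +1)
combine: 4πI² = 1001·7/429·2/429 = 98/1287
take √, sign -1: I = -0.07784287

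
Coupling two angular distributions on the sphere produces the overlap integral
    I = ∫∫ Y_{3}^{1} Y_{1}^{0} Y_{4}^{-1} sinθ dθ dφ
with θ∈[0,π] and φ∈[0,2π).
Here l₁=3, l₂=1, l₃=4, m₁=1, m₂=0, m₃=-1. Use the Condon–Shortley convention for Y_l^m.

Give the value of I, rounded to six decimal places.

-0.238414

Rules hold: Σm=0, L=8 even, 2≤4≤4.
N = 7·3·9 = 189
Δ = 0!·6!·2!/9! = 1/252
Racah Σ t=0..0: t=0:+1/36 = 1/36
⇒ 3j(3 1 4; 0 0 0)² = 4/63, sgn +1
Racah Σ t=0..0: t=0:+1/48 = 1/48
⇒ 3j(3 1 4; 1 0 -1)² = 5/84, sgn -1
4πI² = N·(3j₀)²·(3jₘ)² = 5/7
I = -1·√(0.714286/4π) = -0.23841361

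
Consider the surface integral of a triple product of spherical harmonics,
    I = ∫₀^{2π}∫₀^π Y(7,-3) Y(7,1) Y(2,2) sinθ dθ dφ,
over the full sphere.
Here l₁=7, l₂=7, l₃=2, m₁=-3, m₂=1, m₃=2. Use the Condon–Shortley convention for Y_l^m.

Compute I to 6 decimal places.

Checks pass: Σm=0; 16 even; l₃=2∈[0,14].
(2·7+1)(2·7+1)(2·2+1) = 1125
Δ: 12! 2! 2! / 17! → 1/185640
sum: t=5:−1/2419200 t=6:+1/518400 t=7:−1/2419200 = 1/907200
3j²(7 7 2; 0 0 0) = Δ·Π!·Σ² = 56/3315  (sign +1)
sum: t=8:+1/3870720 = 1/3870720
3j²(7 7 2; -3 1 2) = Δ·Π!·Σ² = 135/6188  (sign +1)
combine: 4πI² = 1125·56/3315·135/6188 = 20250/48841
take √, sign +1: I = 0.18164160

0.181642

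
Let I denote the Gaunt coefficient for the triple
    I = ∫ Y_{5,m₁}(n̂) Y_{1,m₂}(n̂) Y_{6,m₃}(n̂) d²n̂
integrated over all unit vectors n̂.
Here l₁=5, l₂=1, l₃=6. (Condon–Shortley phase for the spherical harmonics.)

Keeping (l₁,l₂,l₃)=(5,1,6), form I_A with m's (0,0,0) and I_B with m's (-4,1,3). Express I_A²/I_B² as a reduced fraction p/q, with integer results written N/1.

Shared (l₁,l₂,l₃)=(5,1,6): N and (l;000)² cancel in I_A²/I_B².
A: Δ = 0!·10!·2!/13! = 1/858; Racah Σ t=0..0: t=0:+1/14400 = 1/14400; ⇒ 3j(5 1 6; 0 0 0)² = 6/143, sgn +1
B: Δ = 0!·10!·2!/13! = 1/858; Racah Σ t=0..0: t=0:+1/725760 = 1/725760; ⇒ 3j(5 1 6; -4 1 3)² = 1/286, sgn -1
I_A²/I_B² = (6/143)/(1/286) = 12/1

12/1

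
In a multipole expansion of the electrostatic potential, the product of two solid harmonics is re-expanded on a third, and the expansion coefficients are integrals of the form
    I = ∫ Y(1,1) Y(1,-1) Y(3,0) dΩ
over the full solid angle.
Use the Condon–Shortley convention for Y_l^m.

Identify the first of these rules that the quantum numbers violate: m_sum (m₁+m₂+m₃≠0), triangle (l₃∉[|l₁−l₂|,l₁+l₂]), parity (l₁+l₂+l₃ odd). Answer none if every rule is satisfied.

triangle

Σmᵢ = 0  ✓
l₃∈[|l₁−l₂|,l₁+l₂]=[0,2], have l₃=3  ✗
Σlᵢ = 5 ⇒ odd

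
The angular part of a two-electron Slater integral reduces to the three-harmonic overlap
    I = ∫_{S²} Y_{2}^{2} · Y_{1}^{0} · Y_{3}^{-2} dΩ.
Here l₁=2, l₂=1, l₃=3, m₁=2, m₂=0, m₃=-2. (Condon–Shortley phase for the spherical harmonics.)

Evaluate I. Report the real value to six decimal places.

0.184674

Checks pass: Σm=0; 6 even; l₃=3∈[1,3].
(2·2+1)(2·1+1)(2·3+1) = 105
Δ: 0! 4! 2! / 7! → 1/105
sum: t=0:+1/4 = 1/4
3j²(2 1 3; 0 0 0) = Δ·Π!·Σ² = 3/35  (sign -1)
sum: t=0:+1/24 = 1/24
3j²(2 1 3; 2 0 -2) = Δ·Π!·Σ² = 1/21  (sign -1)
combine: 4πI² = 105·3/35·1/21 = 3/7
take √, sign +1: I = 0.18467439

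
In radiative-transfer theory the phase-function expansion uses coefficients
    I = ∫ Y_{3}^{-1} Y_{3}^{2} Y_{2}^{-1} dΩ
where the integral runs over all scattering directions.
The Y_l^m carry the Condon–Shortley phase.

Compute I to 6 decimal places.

Rules hold: Σm=0, L=8 even, 0≤2≤6.
N = 7·7·5 = 245
Δ = 4!·2!·2!/9! = 1/3780
Racah Σ t=1..3: t=1:−1/24 t=2:+1/4 t=3:−1/24 = 1/6
⇒ 3j(3 3 2; 0 0 0)² = 4/105, sgn +1
Racah Σ t=3..4: t=3:−1/12 t=4:+1/48 = -1/16
⇒ 3j(3 3 2; -1 2 -1)² = 1/28, sgn +1
4πI² = N·(3j₀)²·(3jₘ)² = 1/3
I = +1·√(0.333333/4π) = 0.16286750

0.162868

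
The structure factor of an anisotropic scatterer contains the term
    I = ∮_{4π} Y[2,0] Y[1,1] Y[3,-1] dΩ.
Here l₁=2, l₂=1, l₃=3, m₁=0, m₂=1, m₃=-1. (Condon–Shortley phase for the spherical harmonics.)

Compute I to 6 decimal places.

-0.202301

Rules hold: Σm=0, L=6 even, 1≤3≤3.
N = 5·3·7 = 105
Δ = 0!·4!·2!/7! = 1/105
Racah Σ t=0..0: t=0:+1/4 = 1/4
⇒ 3j(2 1 3; 0 0 0)² = 3/35, sgn -1
Racah Σ t=0..0: t=0:+1/8 = 1/8
⇒ 3j(2 1 3; 0 1 -1)² = 2/35, sgn +1
4πI² = N·(3j₀)²·(3jₘ)² = 18/35
I = -1·√(0.514286/4π) = -0.20230066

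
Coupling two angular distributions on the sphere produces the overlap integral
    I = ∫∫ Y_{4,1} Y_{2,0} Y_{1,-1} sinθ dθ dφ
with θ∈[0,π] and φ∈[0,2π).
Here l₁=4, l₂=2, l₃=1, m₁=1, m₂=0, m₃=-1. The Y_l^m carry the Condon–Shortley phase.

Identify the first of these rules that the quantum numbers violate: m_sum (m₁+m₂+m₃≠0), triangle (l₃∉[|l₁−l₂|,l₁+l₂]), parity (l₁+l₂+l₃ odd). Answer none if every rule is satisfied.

triangle

Σmᵢ = 0  ✓
l₃∈[|l₁−l₂|,l₁+l₂]=[2,6], have l₃=1  ✗
Σlᵢ = 7 ⇒ odd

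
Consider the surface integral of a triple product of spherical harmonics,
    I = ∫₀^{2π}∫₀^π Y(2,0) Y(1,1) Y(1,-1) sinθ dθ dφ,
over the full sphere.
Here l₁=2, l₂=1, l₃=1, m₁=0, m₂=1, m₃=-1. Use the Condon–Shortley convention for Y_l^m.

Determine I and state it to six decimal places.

0.126157

Checks pass: Σm=0; 4 even; l₃=1∈[1,3].
(2·2+1)(2·1+1)(2·1+1) = 45
Δ: 2! 2! 0! / 5! → 1/30
sum: t=1:−1/1 = -1/1
3j²(2 1 1; 0 0 0) = Δ·Π!·Σ² = 2/15  (sign +1)
sum: t=2:+1/4 = 1/4
3j²(2 1 1; 0 1 -1) = Δ·Π!·Σ² = 1/30  (sign +1)
combine: 4πI² = 45·2/15·1/30 = 1/5
take √, sign +1: I = 0.12615663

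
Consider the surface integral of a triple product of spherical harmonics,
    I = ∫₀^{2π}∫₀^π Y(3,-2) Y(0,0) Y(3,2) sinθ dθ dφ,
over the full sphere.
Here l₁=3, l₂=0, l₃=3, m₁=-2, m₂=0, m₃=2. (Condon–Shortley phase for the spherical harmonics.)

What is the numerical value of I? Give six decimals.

m-sum 0 ✓  L=6 even ✓  3≤3≤3 ✓
Π(2lᵢ+1) = 7×1×7 = 49
triangle coeff Δ(3,0,3) = 1/7
Σ_t [0,0]: t=0:+1/36 = 1/36
(3j)²=1/7 [(3 0 3; 0 0 0)], sign=-1
Σ_t [0,0]: t=0:+1/120 = 1/120
(3j)²=1/7 [(3 0 3; -2 0 2)], sign=-1
⇒ 4πI² = 1/1
I = (+1)√(1/1/(4π)) = 0.28209479

0.282095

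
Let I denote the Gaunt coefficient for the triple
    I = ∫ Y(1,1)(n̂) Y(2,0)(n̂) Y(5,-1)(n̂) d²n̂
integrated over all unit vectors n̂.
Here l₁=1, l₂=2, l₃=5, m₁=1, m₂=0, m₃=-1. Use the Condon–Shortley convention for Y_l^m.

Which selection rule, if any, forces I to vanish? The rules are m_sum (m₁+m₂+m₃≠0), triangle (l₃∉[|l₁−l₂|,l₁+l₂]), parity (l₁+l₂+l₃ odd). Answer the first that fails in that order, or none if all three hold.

triangle

azimuthal sum: 1 + 0 − 1 = 0  ✓
1 ≤ 5 ≤ 3 (triangle on l)  ✗
L = 1 + 2 + 5 = 8 (even)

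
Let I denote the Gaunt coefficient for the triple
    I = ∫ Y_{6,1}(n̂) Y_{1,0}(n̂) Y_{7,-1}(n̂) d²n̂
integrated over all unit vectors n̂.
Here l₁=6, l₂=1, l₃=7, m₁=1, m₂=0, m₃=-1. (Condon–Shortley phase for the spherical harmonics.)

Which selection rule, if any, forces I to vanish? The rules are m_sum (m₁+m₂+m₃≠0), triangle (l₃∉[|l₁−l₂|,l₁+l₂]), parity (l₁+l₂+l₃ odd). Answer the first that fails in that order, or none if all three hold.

none

Σmᵢ = 0  ✓
l₃∈[|l₁−l₂|,l₁+l₂]=[5,7], have l₃=7  ✓
Σlᵢ = 14 ⇒ even  ✓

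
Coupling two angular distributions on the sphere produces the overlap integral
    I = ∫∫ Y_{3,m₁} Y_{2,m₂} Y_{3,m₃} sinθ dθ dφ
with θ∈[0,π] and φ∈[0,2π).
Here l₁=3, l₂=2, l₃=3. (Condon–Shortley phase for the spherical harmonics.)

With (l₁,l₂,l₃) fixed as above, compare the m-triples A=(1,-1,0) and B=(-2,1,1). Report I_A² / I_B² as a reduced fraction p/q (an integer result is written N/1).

Same 3,2,3: normalisation and zero-m 3j drop out of the ratio.
A: Δ: 2! 4! 2! / 9! → 1/3780; sum: t=0:+1/8 t=1:−1/12 = 1/24; 3j²(3 2 3; 1 -1 0) = Δ·Π!·Σ² = 1/210  (sign -1)
B: Δ: 2! 4! 2! / 9! → 1/3780; sum: t=1:−1/48 t=2:+1/12 = 1/16; 3j²(3 2 3; -2 1 1) = Δ·Π!·Σ² = 1/28  (sign +1)
I_A²/I_B² = (1/210)/(1/28) = 2/15

2/15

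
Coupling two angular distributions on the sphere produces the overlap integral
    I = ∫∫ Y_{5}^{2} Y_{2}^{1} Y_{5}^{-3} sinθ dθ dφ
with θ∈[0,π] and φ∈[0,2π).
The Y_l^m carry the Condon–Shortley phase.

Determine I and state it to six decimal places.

-0.161739

m-sum 0 ✓  L=12 even ✓  3≤5≤7 ✓
Π(2lᵢ+1) = 11×5×11 = 605
triangle coeff Δ(5,2,5) = 1/38610
Σ_t [0,2]: t=0:+1/2880 t=1:−1/576 t=2:+1/2880 = -1/960
(3j)²=10/429 [(5 2 5; 0 0 0)], sign=+1
Σ_t [1,2]: t=1:−1/2880 t=2:+1/10080 = -1/4032
(3j)²=10/429 [(5 2 5; 2 1 -3)], sign=-1
⇒ 4πI² = 500/1521
I = (-1)√(500/1521/(4π)) = -0.16173926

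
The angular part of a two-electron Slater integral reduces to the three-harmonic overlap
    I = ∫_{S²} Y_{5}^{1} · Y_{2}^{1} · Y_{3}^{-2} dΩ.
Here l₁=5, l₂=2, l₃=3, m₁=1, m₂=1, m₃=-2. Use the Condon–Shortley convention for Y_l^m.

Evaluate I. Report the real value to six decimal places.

m-sum 0 ✓  L=10 even ✓  3≤3≤7 ✓
Π(2lᵢ+1) = 11×5×7 = 385
triangle coeff Δ(5,2,3) = 1/2310
Σ_t [2,2]: t=2:+1/144 = 1/144
(3j)²=10/231 [(5 2 3; 0 0 0)], sign=-1
Σ_t [3,3]: t=3:−1/720 = -1/720
(3j)²=4/385 [(5 2 3; 1 1 -2)], sign=+1
⇒ 4πI² = 40/231
I = (-1)√(40/231/(4π)) = -0.11738675

-0.117387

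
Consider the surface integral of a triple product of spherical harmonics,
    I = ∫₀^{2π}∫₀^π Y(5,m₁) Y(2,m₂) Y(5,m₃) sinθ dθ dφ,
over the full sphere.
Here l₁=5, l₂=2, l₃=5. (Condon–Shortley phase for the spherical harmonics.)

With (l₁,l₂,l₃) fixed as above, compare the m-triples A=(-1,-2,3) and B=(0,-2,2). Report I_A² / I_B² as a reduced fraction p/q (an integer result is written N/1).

4/5

l's match ⇒ only the (l;m) 3-j factors differ between A and B.
A: triangle coeff Δ(5,2,5) = 1/38610; Σ_t [0,0]: t=0:+1/5760 = 1/5760; (3j)²=56/2145 [(5 2 5; -1 -2 3)], sign=+1
B: triangle coeff Δ(5,2,5) = 1/38610; Σ_t [0,0]: t=0:+1/2880 = 1/2880; (3j)²=14/429 [(5 2 5; 0 -2 2)], sign=-1
I_A²/I_B² = (56/2145)/(14/429) = 4/5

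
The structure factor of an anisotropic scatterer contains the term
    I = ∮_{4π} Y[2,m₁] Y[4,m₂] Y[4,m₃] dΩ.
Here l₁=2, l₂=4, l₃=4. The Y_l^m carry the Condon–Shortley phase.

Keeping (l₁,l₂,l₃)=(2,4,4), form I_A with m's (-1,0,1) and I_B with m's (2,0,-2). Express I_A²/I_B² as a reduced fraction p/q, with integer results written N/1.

Same 2,4,4: normalisation and zero-m 3j drop out of the ratio.
A: Δ: 2! 2! 6! / 11! → 1/13860; sum: t=1:−1/72 t=2:+1/96 = -1/288; 3j²(2 4 4; -1 0 1) = Δ·Π!·Σ² = 1/462  (sign +1)
B: Δ: 2! 2! 6! / 11! → 1/13860; sum: t=0:+1/192 = 1/192; 3j²(2 4 4; 2 0 -2) = Δ·Π!·Σ² = 3/77  (sign +1)
I_A²/I_B² = (1/462)/(3/77) = 1/18

1/18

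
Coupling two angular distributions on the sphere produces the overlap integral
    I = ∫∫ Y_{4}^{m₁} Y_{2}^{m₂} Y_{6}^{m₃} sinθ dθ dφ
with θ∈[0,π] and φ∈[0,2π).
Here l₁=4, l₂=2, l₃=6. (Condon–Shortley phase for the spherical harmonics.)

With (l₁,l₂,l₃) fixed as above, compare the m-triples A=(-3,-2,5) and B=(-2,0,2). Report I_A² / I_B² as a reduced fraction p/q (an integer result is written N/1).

Shared (l₁,l₂,l₃)=(4,2,6): N and (l;000)² cancel in I_A²/I_B².
A: Δ = 0!·8!·4!/13! = 1/6435; Racah Σ t=0..0: t=0:+1/120960 = 1/120960; ⇒ 3j(4 2 6; -3 -2 5)² = 2/39, sgn -1
B: Δ = 0!·8!·4!/13! = 1/6435; Racah Σ t=0..0: t=0:+1/5760 = 1/5760; ⇒ 3j(4 2 6; -2 0 2)² = 56/2145, sgn +1
I_A²/I_B² = (2/39)/(56/2145) = 55/28

55/28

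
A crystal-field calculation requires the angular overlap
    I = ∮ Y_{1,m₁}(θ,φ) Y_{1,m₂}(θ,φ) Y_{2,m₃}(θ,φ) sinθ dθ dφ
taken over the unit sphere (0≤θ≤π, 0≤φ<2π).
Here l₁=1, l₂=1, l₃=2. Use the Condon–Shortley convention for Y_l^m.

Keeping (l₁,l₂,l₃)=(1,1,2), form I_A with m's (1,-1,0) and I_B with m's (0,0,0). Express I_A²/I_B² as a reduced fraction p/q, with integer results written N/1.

l's match ⇒ only the (l;m) 3-j factors differ between A and B.
A: triangle coeff Δ(1,1,2) = 1/30; Σ_t [0,0]: t=0:+1/4 = 1/4; (3j)²=1/30 [(1 1 2; 1 -1 0)], sign=+1
B: triangle coeff Δ(1,1,2) = 1/30; Σ_t [0,0]: t=0:+1/1 = 1/1; (3j)²=2/15 [(1 1 2; 0 0 0)], sign=+1
I_A²/I_B² = (1/30)/(2/15) = 1/4

1/4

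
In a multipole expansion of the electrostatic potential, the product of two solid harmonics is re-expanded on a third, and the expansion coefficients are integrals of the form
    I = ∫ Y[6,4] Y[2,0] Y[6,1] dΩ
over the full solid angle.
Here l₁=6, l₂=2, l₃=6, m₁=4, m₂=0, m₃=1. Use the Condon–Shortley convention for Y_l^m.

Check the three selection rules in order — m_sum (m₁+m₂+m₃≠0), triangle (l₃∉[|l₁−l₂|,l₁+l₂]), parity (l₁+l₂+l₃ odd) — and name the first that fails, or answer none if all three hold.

m_sum

azimuthal sum: 4 + 0 + 1 = 5  ✗
4 ≤ 6 ≤ 8 (triangle on l)
L = 6 + 2 + 6 = 14 (even)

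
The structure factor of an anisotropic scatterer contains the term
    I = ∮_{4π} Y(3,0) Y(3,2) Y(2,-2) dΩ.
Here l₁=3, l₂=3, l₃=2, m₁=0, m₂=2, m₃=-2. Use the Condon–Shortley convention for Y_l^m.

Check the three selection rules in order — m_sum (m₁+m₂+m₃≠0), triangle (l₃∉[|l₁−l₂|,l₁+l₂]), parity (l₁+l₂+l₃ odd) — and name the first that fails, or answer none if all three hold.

azimuthal sum: 0 + 2 − 2 = 0  ✓
0 ≤ 2 ≤ 6 (triangle on l)  ✓
L = 3 + 3 + 2 = 8 (even)  ✓

none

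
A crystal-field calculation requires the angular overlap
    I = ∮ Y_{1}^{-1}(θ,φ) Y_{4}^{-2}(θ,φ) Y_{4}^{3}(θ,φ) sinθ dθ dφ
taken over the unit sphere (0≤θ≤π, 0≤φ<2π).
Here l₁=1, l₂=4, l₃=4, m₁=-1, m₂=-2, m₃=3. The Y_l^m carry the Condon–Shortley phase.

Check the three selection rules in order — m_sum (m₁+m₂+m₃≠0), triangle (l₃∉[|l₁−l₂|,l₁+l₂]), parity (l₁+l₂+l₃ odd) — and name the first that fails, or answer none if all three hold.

azimuthal sum: -1 − 2 + 3 = 0  ✓
3 ≤ 4 ≤ 5 (triangle on l)  ✓
L = 1 + 4 + 4 = 9 (odd)  ✗

parity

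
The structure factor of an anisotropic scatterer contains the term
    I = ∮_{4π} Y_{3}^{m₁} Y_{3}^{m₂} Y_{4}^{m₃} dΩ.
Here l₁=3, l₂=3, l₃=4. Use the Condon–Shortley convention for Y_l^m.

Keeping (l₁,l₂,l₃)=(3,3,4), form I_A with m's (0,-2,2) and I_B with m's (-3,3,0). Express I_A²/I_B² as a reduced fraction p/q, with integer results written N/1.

l's match ⇒ only the (l;m) 3-j factors differ between A and B.
A: triangle coeff Δ(3,3,4) = 1/34650; Σ_t [0,1]: t=0:+1/72 t=1:−1/96 = 1/288; (3j)²=1/462 [(3 3 4; 0 -2 2)], sign=+1
B: triangle coeff Δ(3,3,4) = 1/34650; Σ_t [2,2]: t=2:+1/1152 = 1/1152; (3j)²=1/154 [(3 3 4; -3 3 0)], sign=+1
I_A²/I_B² = (1/462)/(1/154) = 1/3

1/3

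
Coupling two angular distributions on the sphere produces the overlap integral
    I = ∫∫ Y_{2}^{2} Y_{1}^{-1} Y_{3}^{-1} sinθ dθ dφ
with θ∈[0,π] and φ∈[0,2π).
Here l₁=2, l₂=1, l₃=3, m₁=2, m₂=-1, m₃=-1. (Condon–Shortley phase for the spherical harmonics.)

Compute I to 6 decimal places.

-0.082589

Checks pass: Σm=0; 6 even; l₃=3∈[1,3].
(2·2+1)(2·1+1)(2·3+1) = 105
Δ: 0! 4! 2! / 7! → 1/105
sum: t=0:+1/4 = 1/4
3j²(2 1 3; 0 0 0) = Δ·Π!·Σ² = 3/35  (sign -1)
sum: t=0:+1/48 = 1/48
3j²(2 1 3; 2 -1 -1) = Δ·Π!·Σ² = 1/105  (sign +1)
combine: 4πI² = 105·3/35·1/105 = 3/35
take √, sign -1: I = -0.08258890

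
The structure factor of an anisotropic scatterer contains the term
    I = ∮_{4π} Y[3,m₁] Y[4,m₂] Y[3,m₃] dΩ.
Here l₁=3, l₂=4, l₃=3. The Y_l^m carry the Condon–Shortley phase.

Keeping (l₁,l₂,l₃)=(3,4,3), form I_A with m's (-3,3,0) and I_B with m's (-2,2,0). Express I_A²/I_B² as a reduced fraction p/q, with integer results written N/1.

l's match ⇒ only the (l;m) 3-j factors differ between A and B.
A: triangle coeff Δ(3,4,3) = 1/34650; Σ_t [4,4]: t=4:+1/288 = 1/288; (3j)²=1/22 [(3 4 3; -3 3 0)], sign=-1
B: triangle coeff Δ(3,4,3) = 1/34650; Σ_t [3,4]: t=3:−1/72 t=4:+1/96 = -1/288; (3j)²=1/462 [(3 4 3; -2 2 0)], sign=+1
I_A²/I_B² = (1/22)/(1/462) = 21/1

21/1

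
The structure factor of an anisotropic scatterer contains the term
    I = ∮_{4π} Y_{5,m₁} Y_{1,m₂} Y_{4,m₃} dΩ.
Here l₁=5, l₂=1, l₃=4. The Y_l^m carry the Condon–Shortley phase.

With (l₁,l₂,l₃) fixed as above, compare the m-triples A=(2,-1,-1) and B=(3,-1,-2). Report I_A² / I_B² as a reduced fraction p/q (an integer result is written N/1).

3/4

Same 5,1,4: normalisation and zero-m 3j drop out of the ratio.
A: Δ: 2! 8! 0! / 11! → 1/495; sum: t=0:+1/1440 = 1/1440; 3j²(5 1 4; 2 -1 -1) = Δ·Π!·Σ² = 7/165  (sign -1)
B: Δ: 2! 8! 0! / 11! → 1/495; sum: t=0:+1/2880 = 1/2880; 3j²(5 1 4; 3 -1 -2) = Δ·Π!·Σ² = 28/495  (sign +1)
I_A²/I_B² = (7/165)/(28/495) = 3/4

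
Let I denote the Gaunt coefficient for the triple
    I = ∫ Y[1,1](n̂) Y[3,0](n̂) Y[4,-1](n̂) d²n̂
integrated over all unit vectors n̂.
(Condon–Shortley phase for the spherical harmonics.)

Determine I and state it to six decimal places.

-0.194664

m-sum 0 ✓  L=8 even ✓  2≤4≤4 ✓
Π(2lᵢ+1) = 3×7×9 = 189
triangle coeff Δ(1,3,4) = 1/252
Σ_t [0,0]: t=0:+1/36 = 1/36
(3j)²=4/63 [(1 3 4; 0 0 0)], sign=+1
Σ_t [0,0]: t=0:+1/72 = 1/72
(3j)²=5/126 [(1 3 4; 1 0 -1)], sign=-1
⇒ 4πI² = 10/21
I = (-1)√(10/21/(4π)) = -0.19466390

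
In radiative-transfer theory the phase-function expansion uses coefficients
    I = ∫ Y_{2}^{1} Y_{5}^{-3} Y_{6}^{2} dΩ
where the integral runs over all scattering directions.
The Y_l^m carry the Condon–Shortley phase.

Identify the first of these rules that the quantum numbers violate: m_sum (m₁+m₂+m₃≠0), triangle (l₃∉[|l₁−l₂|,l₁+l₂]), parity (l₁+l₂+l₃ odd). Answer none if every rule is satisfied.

Σmᵢ = 0  ✓
l₃∈[|l₁−l₂|,l₁+l₂]=[3,7], have l₃=6  ✓
Σlᵢ = 13 ⇒ odd  ✗

parity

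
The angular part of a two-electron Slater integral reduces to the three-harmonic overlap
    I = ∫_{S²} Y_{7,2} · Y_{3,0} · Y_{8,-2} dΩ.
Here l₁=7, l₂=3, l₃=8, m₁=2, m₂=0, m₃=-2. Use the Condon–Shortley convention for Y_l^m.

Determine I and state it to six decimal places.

0.094539

m-sum 0 ✓  L=18 even ✓  4≤8≤10 ✓
Π(2lᵢ+1) = 15×7×17 = 1785
triangle coeff Δ(7,3,8) = 1/5290740
Σ_t [0,2]: t=0:+1/7257600 t=1:−1/2073600 t=2:+1/7257600 = -1/4838400
(3j)²=252/20995 [(7 3 8; 0 0 0)], sign=-1
Σ_t [0,2]: t=0:+1/7257600 t=1:−1/3870720 t=2:+1/26127360 = -43/522547200
(3j)²=1849/352716 [(7 3 8; 2 0 -2)], sign=-1
⇒ 4πI² = 116487/1037153
I = (+1)√(116487/1037153/(4π)) = 0.09453930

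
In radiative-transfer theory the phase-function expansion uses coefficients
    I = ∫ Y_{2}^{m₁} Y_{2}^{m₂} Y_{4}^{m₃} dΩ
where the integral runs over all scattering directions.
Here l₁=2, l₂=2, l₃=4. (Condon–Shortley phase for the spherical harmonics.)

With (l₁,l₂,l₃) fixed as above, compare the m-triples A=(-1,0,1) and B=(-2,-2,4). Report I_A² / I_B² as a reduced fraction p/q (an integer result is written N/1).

Shared (l₁,l₂,l₃)=(2,2,4): N and (l;000)² cancel in I_A²/I_B².
A: Δ = 0!·4!·4!/9! = 1/630; Racah Σ t=0..0: t=0:+1/24 = 1/24; ⇒ 3j(2 2 4; -1 0 1)² = 1/21, sgn -1
B: Δ = 0!·4!·4!/9! = 1/630; Racah Σ t=0..0: t=0:+1/576 = 1/576; ⇒ 3j(2 2 4; -2 -2 4)² = 1/9, sgn +1
I_A²/I_B² = (1/21)/(1/9) = 3/7

3/7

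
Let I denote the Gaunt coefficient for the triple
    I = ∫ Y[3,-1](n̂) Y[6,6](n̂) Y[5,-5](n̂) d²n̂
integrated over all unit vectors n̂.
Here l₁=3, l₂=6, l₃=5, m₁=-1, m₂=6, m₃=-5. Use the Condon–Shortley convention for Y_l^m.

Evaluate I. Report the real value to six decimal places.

Rules hold: Σm=0, L=14 even, 3≤5≤9.
N = 7·13·11 = 1001
Δ = 4!·2!·8!/15! = 1/675675
Racah Σ t=1..3: t=1:−1/8640 t=2:+1/2304 t=3:−1/8640 = 7/34560
⇒ 3j(3 6 5; 0 0 0)² = 7/429, sgn -1
Racah Σ t=4..4: t=4:+1/1935360 = 1/1935360
⇒ 3j(3 6 5; -1 6 -5)² = 3/91, sgn +1
4πI² = N·(3j₀)²·(3jₘ)² = 7/13
I = -1·√(0.538462/4π) = -0.20700098

-0.207001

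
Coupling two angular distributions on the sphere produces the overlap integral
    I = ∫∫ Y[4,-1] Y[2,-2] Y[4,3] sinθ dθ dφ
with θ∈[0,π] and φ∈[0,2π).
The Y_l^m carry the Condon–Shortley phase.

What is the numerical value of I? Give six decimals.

Checks pass: Σm=0; 10 even; l₃=4∈[2,6].
(2·4+1)(2·2+1)(2·4+1) = 405
Δ: 2! 6! 2! / 11! → 1/13860
sum: t=0:+1/192 t=1:−1/36 t=2:+1/192 = -5/288
3j²(4 2 4; 0 0 0) = Δ·Π!·Σ² = 20/693  (sign -1)
sum: t=0:+1/480 = 1/480
3j²(4 2 4; -1 -2 3) = Δ·Π!·Σ² = 3/110  (sign -1)
combine: 4πI² = 405·20/693·3/110 = 270/847
take √, sign +1: I = 0.15927046

0.159270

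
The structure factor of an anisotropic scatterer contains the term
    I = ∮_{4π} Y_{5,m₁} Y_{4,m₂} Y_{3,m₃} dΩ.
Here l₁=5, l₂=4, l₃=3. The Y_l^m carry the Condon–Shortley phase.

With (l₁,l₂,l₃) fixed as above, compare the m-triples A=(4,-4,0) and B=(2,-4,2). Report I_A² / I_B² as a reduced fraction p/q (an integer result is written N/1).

Shared (l₁,l₂,l₃)=(5,4,3): N and (l;000)² cancel in I_A²/I_B².
A: Δ = 6!·4!·2!/13! = 1/180180; Racah Σ t=0..0: t=0:+1/8640 = 1/8640; ⇒ 3j(5 4 3; 4 -4 0)² = 28/715, sgn -1
B: Δ = 6!·4!·2!/13! = 1/180180; Racah Σ t=0..0: t=0:+1/8640 = 1/8640; ⇒ 3j(5 4 3; 2 -4 2)² = 14/1287, sgn -1
I_A²/I_B² = (28/715)/(14/1287) = 18/5

18/5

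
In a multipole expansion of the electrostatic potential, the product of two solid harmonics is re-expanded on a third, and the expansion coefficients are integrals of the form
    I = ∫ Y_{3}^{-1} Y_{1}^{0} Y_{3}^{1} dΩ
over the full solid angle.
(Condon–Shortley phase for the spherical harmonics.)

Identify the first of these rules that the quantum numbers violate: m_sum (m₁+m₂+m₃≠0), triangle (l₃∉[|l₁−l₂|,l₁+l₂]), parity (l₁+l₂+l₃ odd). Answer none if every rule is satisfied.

parity

azimuthal sum: -1 + 0 + 1 = 0  ✓
2 ≤ 3 ≤ 4 (triangle on l)  ✓
L = 3 + 1 + 3 = 7 (odd)  ✗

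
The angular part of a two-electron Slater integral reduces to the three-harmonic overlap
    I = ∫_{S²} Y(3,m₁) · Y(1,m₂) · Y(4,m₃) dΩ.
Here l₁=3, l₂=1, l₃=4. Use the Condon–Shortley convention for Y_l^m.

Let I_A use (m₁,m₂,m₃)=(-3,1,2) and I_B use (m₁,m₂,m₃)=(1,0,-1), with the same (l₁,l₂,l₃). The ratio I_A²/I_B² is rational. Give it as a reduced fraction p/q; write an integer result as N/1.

Same 3,1,4: normalisation and zero-m 3j drop out of the ratio.
A: Δ: 0! 6! 2! / 9! → 1/252; sum: t=0:+1/1440 = 1/1440; 3j²(3 1 4; -3 1 2) = Δ·Π!·Σ² = 1/252  (sign +1)
B: Δ: 0! 6! 2! / 9! → 1/252; sum: t=0:+1/48 = 1/48; 3j²(3 1 4; 1 0 -1) = Δ·Π!·Σ² = 5/84  (sign -1)
I_A²/I_B² = (1/252)/(5/84) = 1/15

1/15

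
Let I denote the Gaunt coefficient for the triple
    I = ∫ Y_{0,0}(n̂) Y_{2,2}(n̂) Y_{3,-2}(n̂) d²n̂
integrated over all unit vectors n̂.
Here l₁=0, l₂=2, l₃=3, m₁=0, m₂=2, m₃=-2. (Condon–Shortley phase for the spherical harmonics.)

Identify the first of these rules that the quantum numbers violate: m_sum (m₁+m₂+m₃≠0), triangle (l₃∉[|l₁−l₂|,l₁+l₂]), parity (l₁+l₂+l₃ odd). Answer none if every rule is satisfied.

Σmᵢ = 0  ✓
l₃∈[|l₁−l₂|,l₁+l₂]=[2,2], have l₃=3  ✗
Σlᵢ = 5 ⇒ odd

triangle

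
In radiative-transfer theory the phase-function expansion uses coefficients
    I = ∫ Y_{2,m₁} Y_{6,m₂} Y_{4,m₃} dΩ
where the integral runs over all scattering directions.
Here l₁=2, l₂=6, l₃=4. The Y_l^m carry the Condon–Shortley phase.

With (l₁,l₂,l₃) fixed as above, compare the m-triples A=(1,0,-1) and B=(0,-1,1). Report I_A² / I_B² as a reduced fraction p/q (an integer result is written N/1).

l's match ⇒ only the (l;m) 3-j factors differ between A and B.
A: triangle coeff Δ(2,6,4) = 1/6435; Σ_t [1,1]: t=1:−1/4320 = -1/4320; (3j)²=8/429 [(2 6 4; 1 0 -1)], sign=+1
B: triangle coeff Δ(2,6,4) = 1/6435; Σ_t [2,2]: t=2:+1/2880 = 1/2880; (3j)²=14/429 [(2 6 4; 0 -1 1)], sign=-1
I_A²/I_B² = (8/429)/(14/429) = 4/7

4/7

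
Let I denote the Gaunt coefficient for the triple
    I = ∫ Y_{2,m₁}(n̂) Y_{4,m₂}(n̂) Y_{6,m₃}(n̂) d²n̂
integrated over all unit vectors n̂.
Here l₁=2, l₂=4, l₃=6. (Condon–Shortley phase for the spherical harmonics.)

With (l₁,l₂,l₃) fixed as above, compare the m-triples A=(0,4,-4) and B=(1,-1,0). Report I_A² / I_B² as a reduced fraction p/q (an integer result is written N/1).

l's match ⇒ only the (l;m) 3-j factors differ between A and B.
A: triangle coeff Δ(2,4,6) = 1/6435; Σ_t [0,0]: t=0:+1/161280 = 1/161280; (3j)²=1/143 [(2 4 6; 0 4 -4)], sign=+1
B: triangle coeff Δ(2,4,6) = 1/6435; Σ_t [0,0]: t=0:+1/4320 = 1/4320; (3j)²=8/429 [(2 4 6; 1 -1 0)], sign=+1
I_A²/I_B² = (1/143)/(8/429) = 3/8

3/8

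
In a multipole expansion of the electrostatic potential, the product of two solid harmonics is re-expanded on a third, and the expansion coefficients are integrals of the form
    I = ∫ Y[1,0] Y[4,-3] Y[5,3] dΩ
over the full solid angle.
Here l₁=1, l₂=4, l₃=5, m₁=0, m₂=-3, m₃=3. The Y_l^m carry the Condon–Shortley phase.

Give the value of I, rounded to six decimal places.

-0.196426

Rules hold: Σm=0, L=10 even, 3≤5≤5.
N = 3·9·11 = 297
Δ = 0!·2!·8!/11! = 1/495
Racah Σ t=0..0: t=0:+1/576 = 1/576
⇒ 3j(1 4 5; 0 0 0)² = 5/99, sgn -1
Racah Σ t=0..0: t=0:+1/5040 = 1/5040
⇒ 3j(1 4 5; 0 -3 3)² = 16/495, sgn +1
4πI² = N·(3j₀)²·(3jₘ)² = 16/33
I = -1·√(0.484848/4π) = -0.19642560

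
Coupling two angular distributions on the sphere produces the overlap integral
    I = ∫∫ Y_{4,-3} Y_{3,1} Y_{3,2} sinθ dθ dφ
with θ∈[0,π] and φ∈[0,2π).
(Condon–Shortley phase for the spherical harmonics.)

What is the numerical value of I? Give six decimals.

Rules hold: Σm=0, L=10 even, 1≤3≤7.
N = 9·7·7 = 441
Δ = 4!·4!·2!/11! = 1/34650
Racah Σ t=1..3: t=1:−1/72 t=2:+1/16 t=3:−1/72 = 5/144
⇒ 3j(4 3 3; 0 0 0)² = 2/77, sgn -1
Racah Σ t=3..4: t=3:−1/144 t=4:+1/288 = -1/288
⇒ 3j(4 3 3; -3 1 2)² = 1/99, sgn +1
4πI² = N·(3j₀)²·(3jₘ)² = 14/121
I = -1·√(0.115702/4π) = -0.09595473

-0.095955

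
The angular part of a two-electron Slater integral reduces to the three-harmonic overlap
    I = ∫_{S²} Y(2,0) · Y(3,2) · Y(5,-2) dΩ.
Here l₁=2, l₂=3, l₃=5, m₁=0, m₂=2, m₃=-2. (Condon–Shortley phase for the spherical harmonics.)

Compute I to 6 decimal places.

Rules hold: Σm=0, L=10 even, 1≤5≤5.
N = 5·7·11 = 385
Δ = 0!·4!·6!/11! = 1/2310
Racah Σ t=0..0: t=0:+1/144 = 1/144
⇒ 3j(2 3 5; 0 0 0)² = 10/231, sgn -1
Racah Σ t=0..0: t=0:+1/480 = 1/480
⇒ 3j(2 3 5; 0 2 -2)² = 3/110, sgn -1
4πI² = N·(3j₀)²·(3jₘ)² = 5/11
I = +1·√(0.454545/4π) = 0.19018827

0.190188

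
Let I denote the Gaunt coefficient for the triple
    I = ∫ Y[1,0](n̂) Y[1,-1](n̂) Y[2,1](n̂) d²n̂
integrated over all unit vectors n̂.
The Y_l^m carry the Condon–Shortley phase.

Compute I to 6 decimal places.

Checks pass: Σm=0; 4 even; l₃=2∈[0,2].
(2·1+1)(2·1+1)(2·2+1) = 45
Δ: 0! 2! 2! / 5! → 1/30
sum: t=0:+1/1 = 1/1
3j²(1 1 2; 0 0 0) = Δ·Π!·Σ² = 2/15  (sign +1)
sum: t=0:+1/2 = 1/2
3j²(1 1 2; 0 -1 1) = Δ·Π!·Σ² = 1/10  (sign -1)
combine: 4πI² = 45·2/15·1/10 = 3/5
take √, sign -1: I = -0.21850969

-0.218510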